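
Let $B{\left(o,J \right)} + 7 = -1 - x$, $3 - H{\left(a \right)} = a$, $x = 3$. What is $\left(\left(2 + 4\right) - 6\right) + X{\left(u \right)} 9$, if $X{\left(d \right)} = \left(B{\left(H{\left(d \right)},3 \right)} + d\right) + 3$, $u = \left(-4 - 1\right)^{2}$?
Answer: $153$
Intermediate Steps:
$H{\left(a \right)} = 3 - a$
$B{\left(o,J \right)} = -11$ ($B{\left(o,J \right)} = -7 - 4 = -11$)
$u = 25$ ($u = \left(-5\right)^{2} = 25$)
$X{\left(d \right)} = -8 + d$ ($X{\left(d \right)} = \left(-11 + d\right) + 3 = -8 + d$)
$\left(\left(2 + 4\right) - 6\right) + X{\left(u \right)} 9 = \left(\left(2 + 4\right) - 6\right) + \left(-8 + 25\right) 9 = \left(6 - 6\right) + 17 \cdot 9 = 0 + 153 = 153$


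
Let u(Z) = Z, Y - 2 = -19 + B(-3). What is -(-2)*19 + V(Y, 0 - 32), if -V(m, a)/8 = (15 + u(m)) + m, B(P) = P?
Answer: 238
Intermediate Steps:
Y = -20 (Y = 2 + (-19 - 3) = 2 - 22 = -20)
V(m, a) = -120 - 16*m (V(m, a) = -8*((15 + m) + m) = -8*(15 + 2*m) = -120 - 16*m)
-(-2)*19 + V(Y, 0 - 32) = -(-2)*19 + (-120 - 16*(-20)) = -1*(-38) + (-120 + 320) = 38 + 200 = 238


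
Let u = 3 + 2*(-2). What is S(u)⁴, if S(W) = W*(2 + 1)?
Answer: 81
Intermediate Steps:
u = -1 (u = 3 - 4 = -1)
S(W) = 3*W (S(W) = W*3 = 3*W)
S(u)⁴ = (3*(-1))⁴ = (-3)⁴ = 81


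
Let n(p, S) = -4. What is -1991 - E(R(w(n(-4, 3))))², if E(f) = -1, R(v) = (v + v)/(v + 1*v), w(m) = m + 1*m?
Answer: -1992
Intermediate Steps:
w(m) = 2*m (w(m) = m + m = 2*m)
R(v) = 1 (R(v) = (2*v)/(v + v) = (2*v)/((2*v)) = (2*v)*(1/(2*v)) = 1)
-1991 - E(R(w(n(-4, 3))))² = -1991 - 1*(-1)² = -1991 - 1*1 = -1991 - 1 = -1992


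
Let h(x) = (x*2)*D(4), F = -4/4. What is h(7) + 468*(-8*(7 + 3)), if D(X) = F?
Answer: -37454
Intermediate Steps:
F = -1 (F = -4*¼ = -1)
D(X) = -1
h(x) = -2*x (h(x) = (x*2)*(-1) = (2*x)*(-1) = -2*x)
h(7) + 468*(-8*(7 + 3)) = -2*7 + 468*(-8*(7 + 3)) = -14 + 468*(-8*10) = -14 + 468*(-80) = -14 - 37440 = -37454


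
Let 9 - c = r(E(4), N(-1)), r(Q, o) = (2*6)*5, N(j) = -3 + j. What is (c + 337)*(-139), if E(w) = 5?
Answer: -39754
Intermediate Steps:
r(Q, o) = 60 (r(Q, o) = 12*5 = 60)
c = -51 (c = 9 - 1*60 = 9 - 60 = -51)
(c + 337)*(-139) = (-51 + 337)*(-139) = 286*(-139) = -39754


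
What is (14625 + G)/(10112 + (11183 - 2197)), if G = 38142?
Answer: 5863/2122 ≈ 2.7630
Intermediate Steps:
(14625 + G)/(10112 + (11183 - 2197)) = (14625 + 38142)/(10112 + (11183 - 2197)) = 52767/(10112 + 8986) = 52767/19098 = 52767*(1/19098) = 5863/2122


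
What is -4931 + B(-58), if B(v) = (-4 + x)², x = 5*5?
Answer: -4490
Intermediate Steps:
x = 25
B(v) = 441 (B(v) = (-4 + 25)² = 21² = 441)
-4931 + B(-58) = -4931 + 441 = -4490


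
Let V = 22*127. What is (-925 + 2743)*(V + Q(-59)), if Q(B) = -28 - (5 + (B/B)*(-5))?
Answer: 5028588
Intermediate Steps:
Q(B) = -28 (Q(B) = -28 - (5 + 1*(-5)) = -28 - (5 - 5) = -28 - 1*0 = -28 + 0 = -28)
V = 2794
(-925 + 2743)*(V + Q(-59)) = (-925 + 2743)*(2794 - 28) = 1818*2766 = 5028588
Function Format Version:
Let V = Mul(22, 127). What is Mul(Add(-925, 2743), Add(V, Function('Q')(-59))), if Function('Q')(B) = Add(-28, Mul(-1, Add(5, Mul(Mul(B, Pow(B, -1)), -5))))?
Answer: 5028588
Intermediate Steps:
Function('Q')(B) = -28 (Function('Q')(B) = Add(-28, Mul(-1, Add(5, Mul(1, -5)))) = Add(-28, Mul(-1, Add(5, -5))) = Add(-28, Mul(-1, 0)) = Add(-28, 0) = -28)
V = 2794
Mul(Add(-925, 2743), Add(V, Function('Q')(-59))) = Mul(Add(-925, 2743), Add(2794, -28)) = Mul(1818, 2766) = 5028588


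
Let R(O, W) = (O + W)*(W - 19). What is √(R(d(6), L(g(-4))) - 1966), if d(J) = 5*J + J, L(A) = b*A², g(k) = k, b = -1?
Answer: I*√2666 ≈ 51.633*I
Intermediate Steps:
L(A) = -A²
d(J) = 6*J
R(O, W) = (-19 + W)*(O + W) (R(O, W) = (O + W)*(-19 + W) = (-19 + W)*(O + W))
√(R(d(6), L(g(-4))) - 1966) = √(((-1*(-4)²)² - 114*6 - (-19)*(-4)² + (6*6)*(-1*(-4)²)) - 1966) = √(((-1*16)² - 19*36 - (-19)*16 + 36*(-1*16)) - 1966) = √(((-16)² - 684 - 19*(-16) + 36*(-16)) - 1966) = √((256 - 684 + 304 - 576) - 1966) = √(-700 - 1966) = √(-2666) = I*√2666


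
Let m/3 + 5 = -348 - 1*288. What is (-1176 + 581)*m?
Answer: 1144185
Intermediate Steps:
m = -1923 (m = -15 + 3*(-348 - 1*288) = -15 + 3*(-348 - 288) = -15 + 3*(-636) = -15 - 1908 = -1923)
(-1176 + 581)*m = (-1176 + 581)*(-1923) = -595*(-1923) = 1144185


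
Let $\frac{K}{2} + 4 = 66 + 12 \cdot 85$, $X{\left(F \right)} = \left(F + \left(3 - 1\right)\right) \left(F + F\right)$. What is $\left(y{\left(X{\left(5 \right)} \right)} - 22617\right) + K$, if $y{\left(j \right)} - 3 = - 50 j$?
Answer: $-23950$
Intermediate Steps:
$X{\left(F \right)} = 2 F \left(2 + F\right)$ ($X{\left(F \right)} = \left(F + \left(3 - 1\right)\right) 2 F = \left(F + 2\right) 2 F = \left(2 + F\right) 2 F = 2 F \left(2 + F\right)$)
$y{\left(j \right)} = 3 - 50 j$
$K = 2164$ ($K = -8 + 2 \left(66 + 12 \cdot 85\right) = -8 + 2 \left(66 + 1020\right) = -8 + 2 \cdot 1086 = -8 + 2172 = 2164$)
$\left(y{\left(X{\left(5 \right)} \right)} - 22617\right) + K = \left(\left(3 - 50 \cdot 2 \cdot 5 \left(2 + 5\right)\right) - 22617\right) + 2164 = \left(\left(3 - 50 \cdot 2 \cdot 5 \cdot 7\right) - 22617\right) + 2164 = \left(\left(3 - 3500\right) - 22617\right) + 2164 = \left(-3497 - 22617\right) + 2164 = -26114 + 2164 = -23950$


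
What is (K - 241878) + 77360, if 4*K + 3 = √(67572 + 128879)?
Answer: -658075/4 + √196451/4 ≈ -1.6441e+5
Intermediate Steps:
K = -¾ + √196451/4 (K = -¾ + √(67572 + 128879)/4 = -¾ + √196451/4 ≈ 110.06)
(K - 241878) + 77360 = ((-¾ + √196451/4) - 241878) + 77360 = (-967515/4 + √196451/4) + 77360 = -658075/4 + √196451/4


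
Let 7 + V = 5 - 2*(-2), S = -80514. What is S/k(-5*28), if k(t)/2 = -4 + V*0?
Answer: 40257/4 ≈ 10064.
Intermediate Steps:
V = 2 (V = -7 + (5 - 2*(-2)) = -7 + (5 + 4) = -7 + 9 = 2)
k(t) = -8 (k(t) = 2*(-4 + 2*0) = 2*(-4 + 0) = 2*(-4) = -8)
S/k(-5*28) = -80514/(-8) = -80514*(-⅛) = 40257/4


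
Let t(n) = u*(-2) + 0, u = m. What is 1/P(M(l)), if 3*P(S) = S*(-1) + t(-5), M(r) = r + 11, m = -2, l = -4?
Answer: -1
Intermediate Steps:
u = -2
t(n) = 4 (t(n) = -2*(-2) + 0 = 4 + 0 = 4)
M(r) = 11 + r
P(S) = 4/3 - S/3 (P(S) = (S*(-1) + 4)/3 = (-S + 4)/3 = (4 - S)/3 = 4/3 - S/3)
1/P(M(l)) = 1/(4/3 - (11 - 4)/3) = 1/(4/3 - ⅓*7) = 1/(4/3 - 7/3) = 1/(-1) = -1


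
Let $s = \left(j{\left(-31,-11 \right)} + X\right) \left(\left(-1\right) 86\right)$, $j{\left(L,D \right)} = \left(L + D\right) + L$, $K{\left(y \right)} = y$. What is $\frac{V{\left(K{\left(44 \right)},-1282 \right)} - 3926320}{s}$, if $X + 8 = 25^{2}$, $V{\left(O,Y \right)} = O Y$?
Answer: $\frac{497841}{5848} \approx 85.13$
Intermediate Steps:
$j{\left(L,D \right)} = D + 2 L$ ($j{\left(L,D \right)} = \left(D + L\right) + L = D + 2 L$)
$X = 617$ ($X = -8 + 25^{2} = -8 + 625 = 617$)
$s = -46784$ ($s = \left(\left(-11 + 2 \left(-31\right)\right) + 617\right) \left(\left(-1\right) 86\right) = \left(\left(-11 - 62\right) + 617\right) \left(-86\right) = \left(-73 + 617\right) \left(-86\right) = 544 \left(-86\right) = -46784$)
$\frac{V{\left(K{\left(44 \right)},-1282 \right)} - 3926320}{s} = \frac{44 \left(-1282\right) - 3926320}{-46784} = \left(-56408 - 3926320\right) \left(- \frac{1}{46784}\right) = \left(-3982728\right) \left(- \frac{1}{46784}\right) = \frac{497841}{5848}$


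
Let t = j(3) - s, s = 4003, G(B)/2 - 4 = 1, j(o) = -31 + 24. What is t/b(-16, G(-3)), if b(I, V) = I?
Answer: 2005/8 ≈ 250.63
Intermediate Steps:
j(o) = -7
G(B) = 10 (G(B) = 8 + 2*1 = 8 + 2 = 10)
t = -4010 (t = -7 - 1*4003 = -7 - 4003 = -4010)
t/b(-16, G(-3)) = -4010/(-16) = -4010*(-1/16) = 2005/8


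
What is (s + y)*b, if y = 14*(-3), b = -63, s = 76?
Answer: -2142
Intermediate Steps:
y = -42
(s + y)*b = (76 - 42)*(-63) = 34*(-63) = -2142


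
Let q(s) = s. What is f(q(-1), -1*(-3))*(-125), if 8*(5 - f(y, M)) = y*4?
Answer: -1375/2 ≈ -687.50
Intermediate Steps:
f(y, M) = 5 - y/2 (f(y, M) = 5 - y*4/8 = 5 - y/2)
f(q(-1), -1*(-3))*(-125) = (5 - ½*(-1))*(-125) = (5 + ½)*(-125) = (11/2)*(-125) = -1375/2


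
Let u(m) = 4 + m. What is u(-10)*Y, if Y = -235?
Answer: 1410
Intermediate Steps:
u(-10)*Y = (4 - 10)*(-235) = -6*(-235) = 1410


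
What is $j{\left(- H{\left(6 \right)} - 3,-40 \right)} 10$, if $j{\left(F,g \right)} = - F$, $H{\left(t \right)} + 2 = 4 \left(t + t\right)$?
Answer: $490$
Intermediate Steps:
$H{\left(t \right)} = -2 + 8 t$ ($H{\left(t \right)} = -2 + 4 \left(t + t\right) = -2 + 4 \cdot 2 t = -2 + 8 t$)
$j{\left(- H{\left(6 \right)} - 3,-40 \right)} 10 = - (- (-2 + 8 \cdot 6) - 3) 10 = - (- (-2 + 48) - 3) 10 = - (\left(-1\right) 46 - 3) 10 = - (-46 - 3) 10 = \left(-1\right) \left(-49\right) 10 = 49 \cdot 10 = 490$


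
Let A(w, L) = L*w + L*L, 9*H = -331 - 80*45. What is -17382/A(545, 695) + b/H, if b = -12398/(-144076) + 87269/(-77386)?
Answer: -41984238043918407/2360715179351639300 ≈ -0.017785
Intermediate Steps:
H = -3931/9 (H = (-331 - 80*45)/9 = (-331 - 3600)/9 = (1/9)*(-3931) = -3931/9 ≈ -436.78)
A(w, L) = L**2 + L*w (A(w, L) = L*w + L**2 = L**2 + L*w)
b = -1451742102/1393683167 (b = -12398*(-1/144076) + 87269*(-1/77386) = 6199/72038 - 87269/77386 = -1451742102/1393683167 ≈ -1.0417)
-17382/A(545, 695) + b/H = -17382*1/(695*(695 + 545)) - 1451742102/(1393683167*(-3931/9)) = -17382/(695*1240) - 1451742102/1393683167*(-9/3931) = -17382/861800 + 13065678918/5478568529477 = -17382*1/861800 + 13065678918/5478568529477 = -8691/430900 + 13065678918/5478568529477 = -41984238043918407/2360715179351639300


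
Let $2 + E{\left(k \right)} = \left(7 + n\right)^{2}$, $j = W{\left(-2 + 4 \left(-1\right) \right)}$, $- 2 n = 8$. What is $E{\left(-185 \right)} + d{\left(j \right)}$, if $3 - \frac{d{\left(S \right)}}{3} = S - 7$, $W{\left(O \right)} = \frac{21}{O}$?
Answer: $\frac{95}{2} \approx 47.5$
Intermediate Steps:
$n = -4$ ($n = \left(- \frac{1}{2}\right) 8 = -4$)
$j = - \frac{7}{2}$ ($j = \frac{21}{-2 + 4 \left(-1\right)} = \frac{21}{-2 - 4} = \frac{21}{-6} = 21 \left(- \frac{1}{6}\right) = - \frac{7}{2} \approx -3.5$)
$E{\left(k \right)} = 7$ ($E{\left(k \right)} = -2 + \left(7 - 4\right)^{2} = -2 + 3^{2} = -2 + 9 = 7$)
$d{\left(S \right)} = 30 - 3 S$ ($d{\left(S \right)} = 9 - 3 \left(S - 7\right) = 9 - 3 \left(-7 + S\right) = 9 - \left(-21 + 3 S\right) = 30 - 3 S$)
$E{\left(-185 \right)} + d{\left(j \right)} = 7 + \left(30 - - \frac{21}{2}\right) = 7 + \left(30 + \frac{21}{2}\right) = 7 + \frac{81}{2} = \frac{95}{2}$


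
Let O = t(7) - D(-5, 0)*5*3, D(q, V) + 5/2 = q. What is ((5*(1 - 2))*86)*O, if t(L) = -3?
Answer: -47085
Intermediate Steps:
D(q, V) = -5/2 + q
O = 219/2 (O = -3 - (-5/2 - 5)*5*3 = -3 - (-15/2*5)*3 = -3 - (-75)*3/2 = -3 - 1*(-225/2) = -3 + 225/2 = 219/2 ≈ 109.50)
((5*(1 - 2))*86)*O = ((5*(1 - 2))*86)*(219/2) = ((5*(-1))*86)*(219/2) = -5*86*(219/2) = -430*219/2 = -47085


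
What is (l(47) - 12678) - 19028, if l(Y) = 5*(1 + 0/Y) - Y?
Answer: -31748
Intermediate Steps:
l(Y) = 5 - Y (l(Y) = 5*(1 + 0) - Y = 5*1 - Y = 5 - Y)
(l(47) - 12678) - 19028 = ((5 - 1*47) - 12678) - 19028 = ((5 - 47) - 12678) - 19028 = (-42 - 12678) - 19028 = -12720 - 19028 = -31748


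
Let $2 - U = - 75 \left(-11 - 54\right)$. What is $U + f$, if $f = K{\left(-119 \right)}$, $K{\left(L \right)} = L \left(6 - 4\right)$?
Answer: $-5111$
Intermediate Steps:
$U = -4873$ ($U = 2 - - 75 \left(-11 - 54\right) = 2 - \left(-75\right) \left(-65\right) = 2 - 4875 = -4873$)
$K{\left(L \right)} = 2 L$ ($K{\left(L \right)} = L 2 = 2 L$)
$f = -238$ ($f = 2 \left(-119\right) = -238$)
$U + f = -4873 - 238 = -5111$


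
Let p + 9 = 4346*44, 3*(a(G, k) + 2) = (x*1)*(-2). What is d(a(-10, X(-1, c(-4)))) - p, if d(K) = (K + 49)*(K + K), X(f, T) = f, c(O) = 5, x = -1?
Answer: -1722079/9 ≈ -1.9134e+5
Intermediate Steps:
a(G, k) = -4/3 (a(G, k) = -2 + (-1*1*(-2))/3 = -2 + (-1*(-2))/3 = -2 + (1/3)*2 = -2 + 2/3 = -4/3)
d(K) = 2*K*(49 + K) (d(K) = (49 + K)*(2*K) = 2*K*(49 + K))
p = 191215 (p = -9 + 4346*44 = -9 + 191224 = 191215)
d(a(-10, X(-1, c(-4)))) - p = 2*(-4/3)*(49 - 4/3) - 1*191215 = 2*(-4/3)*(143/3) - 191215 = -1144/9 - 191215 = -1722079/9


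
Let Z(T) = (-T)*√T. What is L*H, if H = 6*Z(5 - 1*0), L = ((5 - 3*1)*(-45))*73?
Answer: 197100*√5 ≈ 4.4073e+5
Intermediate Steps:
Z(T) = -T^(3/2)
L = -6570 (L = ((5 - 3)*(-45))*73 = (2*(-45))*73 = -90*73 = -6570)
H = -30*√5 (H = 6*(-(5 - 1*0)^(3/2)) = 6*(-(5 + 0)^(3/2)) = 6*(-5^(3/2)) = 6*(-5*√5) = -30*√5 ≈ -67.082)
L*H = -(-197100)*√5 = 197100*√5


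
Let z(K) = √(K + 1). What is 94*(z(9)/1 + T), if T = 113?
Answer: 10622 + 94*√10 ≈ 10919.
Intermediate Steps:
z(K) = √(1 + K)
94*(z(9)/1 + T) = 94*(√(1 + 9)/1 + 113) = 94*(√10*1 + 113) = 94*(√10 + 113) = 94*(113 + √10) = 10622 + 94*√10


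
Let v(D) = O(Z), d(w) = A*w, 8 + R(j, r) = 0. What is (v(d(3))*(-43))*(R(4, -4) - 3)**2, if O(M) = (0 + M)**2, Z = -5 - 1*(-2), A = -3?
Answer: -46827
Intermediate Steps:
R(j, r) = -8 (R(j, r) = -8 + 0 = -8)
d(w) = -3*w
Z = -3 (Z = -5 + 2 = -3)
O(M) = M**2
v(D) = 9 (v(D) = (-3)**2 = 9)
(v(d(3))*(-43))*(R(4, -4) - 3)**2 = (9*(-43))*(-8 - 3)**2 = -387*(-11)**2 = -387*121 = -46827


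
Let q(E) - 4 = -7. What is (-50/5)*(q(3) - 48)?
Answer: 510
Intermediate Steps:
q(E) = -3 (q(E) = 4 - 7 = -3)
(-50/5)*(q(3) - 48) = (-50/5)*(-3 - 48) = -50/5*(-51) = -1*10*(-51) = -10*(-51) = 510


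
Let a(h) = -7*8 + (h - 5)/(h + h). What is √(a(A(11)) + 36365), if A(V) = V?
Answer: 3*√488158/11 ≈ 190.55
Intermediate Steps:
a(h) = -56 + (-5 + h)/(2*h) (a(h) = -56 + (-5 + h)/((2*h)) = -56 + (-5 + h)*(1/(2*h)) = -56 + (-5 + h)/(2*h))
√(a(A(11)) + 36365) = √((½)*(-5 - 111*11)/11 + 36365) = √((½)*(1/11)*(-5 - 1221) + 36365) = √((½)*(1/11)*(-1226) + 36365) = √(-613/11 + 36365) = √(399402/11) = 3*√488158/11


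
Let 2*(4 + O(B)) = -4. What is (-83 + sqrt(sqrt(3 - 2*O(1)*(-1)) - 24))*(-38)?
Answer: 3154 - 38*sqrt(-24 + 3*I) ≈ 3142.4 - 186.52*I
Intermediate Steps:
O(B) = -6 (O(B) = -4 + (1/2)*(-4) = -4 - 2 = -6)
(-83 + sqrt(sqrt(3 - 2*O(1)*(-1)) - 24))*(-38) = (-83 + sqrt(sqrt(3 - 2*(-6)*(-1)) - 24))*(-38) = (-83 + sqrt(sqrt(3 + 12*(-1)) - 24))*(-38) = (-83 + sqrt(sqrt(3 - 12) - 24))*(-38) = (-83 + sqrt(sqrt(-9) - 24))*(-38) = (-83 + sqrt(3*I - 24))*(-38) = (-83 + sqrt(-24 + 3*I))*(-38) = 3154 - 38*sqrt(-24 + 3*I)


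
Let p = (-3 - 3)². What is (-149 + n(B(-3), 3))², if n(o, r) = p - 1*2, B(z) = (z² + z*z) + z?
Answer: 13225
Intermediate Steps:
p = 36 (p = (-6)² = 36)
B(z) = z + 2*z² (B(z) = (z² + z²) + z = 2*z² + z = z + 2*z²)
n(o, r) = 34 (n(o, r) = 36 - 1*2 = 36 - 2 = 34)
(-149 + n(B(-3), 3))² = (-149 + 34)² = (-115)² = 13225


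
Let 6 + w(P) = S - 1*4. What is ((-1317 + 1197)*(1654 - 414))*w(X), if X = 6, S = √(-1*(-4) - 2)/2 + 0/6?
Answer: 1488000 - 74400*√2 ≈ 1.3828e+6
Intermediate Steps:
S = √2/2 (S = √(4 - 2)*(½) + 0*(⅙) = √2*(½) + 0 = √2/2 + 0 = √2/2 ≈ 0.70711)
w(P) = -10 + √2/2 (w(P) = -6 + (√2/2 - 1*4) = -6 + (√2/2 - 4) = -6 + (-4 + √2/2) = -10 + √2/2)
((-1317 + 1197)*(1654 - 414))*w(X) = ((-1317 + 1197)*(1654 - 414))*(-10 + √2/2) = (-120*1240)*(-10 + √2/2) = -148800*(-10 + √2/2) = 1488000 - 74400*√2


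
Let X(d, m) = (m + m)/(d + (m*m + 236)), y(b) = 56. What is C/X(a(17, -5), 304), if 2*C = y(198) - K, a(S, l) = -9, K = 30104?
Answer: -86991777/38 ≈ -2.2893e+6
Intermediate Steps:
X(d, m) = 2*m/(236 + d + m²) (X(d, m) = (2*m)/(d + (m² + 236)) = (2*m)/(d + (236 + m²)) = (2*m)/(236 + d + m²) = 2*m/(236 + d + m²))
C = -15024 (C = (56 - 1*30104)/2 = (56 - 30104)/2 = (½)*(-30048) = -15024)
C/X(a(17, -5), 304) = -15024/(2*304/(236 - 9 + 304²)) = -15024/(2*304/(236 - 9 + 92416)) = -15024/(2*304/92643) = -15024/(2*304*(1/92643)) = -15024/608/92643 = -15024*92643/608 = -86991777/38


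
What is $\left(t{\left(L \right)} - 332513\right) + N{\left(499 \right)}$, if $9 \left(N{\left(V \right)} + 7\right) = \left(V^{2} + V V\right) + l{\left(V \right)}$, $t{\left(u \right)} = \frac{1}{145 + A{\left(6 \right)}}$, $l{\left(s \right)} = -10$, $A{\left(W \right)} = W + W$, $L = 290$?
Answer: $- \frac{391666007}{1413} \approx -2.7719 \cdot 10^{5}$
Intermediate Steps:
$A{\left(W \right)} = 2 W$
$t{\left(u \right)} = \frac{1}{157}$ ($t{\left(u \right)} = \frac{1}{145 + 2 \cdot 6} = \frac{1}{145 + 12} = \frac{1}{157}$)
$N{\left(V \right)} = - \frac{73}{9} + \frac{2 V^{2}}{9}$ ($N{\left(V \right)} = -7 + \frac{\left(V^{2} + V V\right) - 10}{9} = -7 + \frac{\left(V^{2} + V^{2}\right) - 10}{9} = -7 + \frac{2 V^{2} - 10}{9} = -7 + \frac{-10 + 2 V^{2}}{9} = -7 + \left(- \frac{10}{9} + \frac{2 V^{2}}{9}\right) = - \frac{73}{9} + \frac{2 V^{2}}{9}$)
$\left(t{\left(L \right)} - 332513\right) + N{\left(499 \right)} = \left(\frac{1}{157} - 332513\right) - \left(\frac{73}{9} - \frac{2 \cdot 499^{2}}{9}\right) = - \frac{52204540}{157} + \left(- \frac{73}{9} + \frac{2}{9} \cdot 249001\right) = - \frac{52204540}{157} + \left(- \frac{73}{9} + \frac{498002}{9}\right) = - \frac{52204540}{157} + \frac{497929}{9} = - \frac{391666007}{1413}$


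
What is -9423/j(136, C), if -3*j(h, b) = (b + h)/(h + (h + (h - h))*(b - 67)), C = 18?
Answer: -92270016/77 ≈ -1.1983e+6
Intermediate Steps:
j(h, b) = -(b + h)/(3*(h + h*(-67 + b))) (j(h, b) = -(b + h)/(3*(h + (h + (h - h))*(b - 67))) = -(b + h)/(3*(h + (h + 0)*(-67 + b))) = -(b + h)/(3*(h + h*(-67 + b))))
-9423/j(136, C) = -9423*408*(-66 + 18)/(-1*18 - 1*136) = -9423*(-19584/(-18 - 136)) = -9423/((⅓)*(1/136)*(-1/48)*(-154)) = -9423/77/9792 = -9423*9792/77 = -92270016/77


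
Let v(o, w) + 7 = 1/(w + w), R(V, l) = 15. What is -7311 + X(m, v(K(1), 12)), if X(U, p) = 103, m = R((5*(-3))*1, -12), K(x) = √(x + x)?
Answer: -7208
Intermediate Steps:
K(x) = √2*√x (K(x) = √(2*x) = √2*√x)
v(o, w) = -7 + 1/(2*w) (v(o, w) = -7 + 1/(w + w) = -7 + 1/(2*w))
m = 15
-7311 + X(m, v(K(1), 12)) = -7311 + 103 = -7208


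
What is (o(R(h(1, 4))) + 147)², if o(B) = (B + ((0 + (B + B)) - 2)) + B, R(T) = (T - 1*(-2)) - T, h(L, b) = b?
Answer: 23409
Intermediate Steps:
R(T) = 2 (R(T) = (T + 2) - T = (2 + T) - T = 2)
o(B) = -2 + 4*B (o(B) = (B + ((0 + 2*B) - 2)) + B = (B + (2*B - 2)) + B = (B + (-2 + 2*B)) + B = (-2 + 3*B) + B = -2 + 4*B)
(o(R(h(1, 4))) + 147)² = ((-2 + 4*2) + 147)² = ((-2 + 8) + 147)² = (6 + 147)² = 153² = 23409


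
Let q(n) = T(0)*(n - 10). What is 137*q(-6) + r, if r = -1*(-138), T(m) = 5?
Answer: -10822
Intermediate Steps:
q(n) = -50 + 5*n (q(n) = 5*(n - 10) = 5*(-10 + n) = -50 + 5*n)
r = 138
137*q(-6) + r = 137*(-50 + 5*(-6)) + 138 = 137*(-50 - 30) + 138 = 137*(-80) + 138 = -10960 + 138 = -10822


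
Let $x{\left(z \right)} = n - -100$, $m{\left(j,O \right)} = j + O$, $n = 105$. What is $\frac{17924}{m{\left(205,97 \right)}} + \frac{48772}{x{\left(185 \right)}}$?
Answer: $\frac{9201782}{30955} \approx 297.26$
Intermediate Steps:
$m{\left(j,O \right)} = O + j$
$x{\left(z \right)} = 205$ ($x{\left(z \right)} = 105 - -100 = 105 + 100 = 205$)
$\frac{17924}{m{\left(205,97 \right)}} + \frac{48772}{x{\left(185 \right)}} = \frac{17924}{97 + 205} + \frac{48772}{205} = \frac{17924}{302} + 48772 \cdot \frac{1}{205} = 17924 \cdot \frac{1}{302} + \frac{48772}{205} = \frac{8962}{151} + \frac{48772}{205} = \frac{9201782}{30955}$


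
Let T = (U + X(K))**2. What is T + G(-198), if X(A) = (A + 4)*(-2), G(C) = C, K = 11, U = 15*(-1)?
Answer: 1827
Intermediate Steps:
U = -15
X(A) = -8 - 2*A (X(A) = (4 + A)*(-2) = -8 - 2*A)
T = 2025 (T = (-15 + (-8 - 2*11))**2 = (-15 + (-8 - 22))**2 = (-15 - 30)**2 = (-45)**2 = 2025)
T + G(-198) = 2025 - 198 = 1827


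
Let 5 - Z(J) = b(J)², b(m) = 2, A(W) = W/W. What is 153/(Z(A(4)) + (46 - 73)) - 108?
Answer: -2961/26 ≈ -113.88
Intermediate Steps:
A(W) = 1
Z(J) = 1 (Z(J) = 5 - 1*2² = 5 - 1*4 = 5 - 4 = 1)
153/(Z(A(4)) + (46 - 73)) - 108 = 153/(1 + (46 - 73)) - 108 = 153/(1 - 27) - 108 = 153/(-26) - 108 = -1/26*153 - 108 = -153/26 - 108 = -2961/26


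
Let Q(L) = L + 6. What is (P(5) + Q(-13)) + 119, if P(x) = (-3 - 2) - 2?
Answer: 105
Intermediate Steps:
Q(L) = 6 + L
P(x) = -7 (P(x) = -5 - 2 = -7)
(P(5) + Q(-13)) + 119 = (-7 + (6 - 13)) + 119 = (-7 - 7) + 119 = -14 + 119 = 105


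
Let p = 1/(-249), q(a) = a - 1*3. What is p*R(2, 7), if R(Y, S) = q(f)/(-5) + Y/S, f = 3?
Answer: -2/1743 ≈ -0.0011474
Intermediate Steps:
q(a) = -3 + a (q(a) = a - 3 = -3 + a)
R(Y, S) = Y/S (R(Y, S) = (-3 + 3)/(-5) + Y/S = 0*(-⅕) + Y/S = 0 + Y/S = Y/S)
p = -1/249 ≈ -0.0040161
p*R(2, 7) = -2/(249*7) = -1/249*2/7 = -2/1743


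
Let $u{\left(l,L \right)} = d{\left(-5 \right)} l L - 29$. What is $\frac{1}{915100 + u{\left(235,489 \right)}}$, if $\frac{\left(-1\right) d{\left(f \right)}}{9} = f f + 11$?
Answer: $- \frac{1}{36317389} \approx -2.7535 \cdot 10^{-8}$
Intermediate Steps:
$d{\left(f \right)} = -99 - 9 f^{2}$ ($d{\left(f \right)} = - 9 \left(f f + 11\right) = - 9 \left(f^{2} + 11\right) = - 9 \left(11 + f^{2}\right) = -99 - 9 f^{2}$)
$u{\left(l,L \right)} = -29 - 324 L l$ ($u{\left(l,L \right)} = \left(-99 - 9 \left(-5\right)^{2}\right) l L - 29 = \left(-99 - 225\right) l L - 29 = - 324 l L - 29 = - 324 L l - 29 = -29 - 324 L l$)
$\frac{1}{915100 + u{\left(235,489 \right)}} = \frac{1}{915100 - \left(29 + 158436 \cdot 235\right)} = \frac{1}{915100 - 37232489} = \frac{1}{-36317389} = - \frac{1}{36317389}$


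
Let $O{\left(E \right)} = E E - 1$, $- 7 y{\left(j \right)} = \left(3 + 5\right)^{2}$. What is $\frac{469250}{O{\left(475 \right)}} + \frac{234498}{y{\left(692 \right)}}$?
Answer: $- \frac{23145537829}{902496} \approx -25646.0$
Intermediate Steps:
$y{\left(j \right)} = - \frac{64}{7}$ ($y{\left(j \right)} = - \frac{\left(3 + 5\right)^{2}}{7} = - \frac{8^{2}}{7} = \left(- \frac{1}{7}\right) 64 = - \frac{64}{7}$)
$O{\left(E \right)} = -1 + E^{2}$ ($O{\left(E \right)} = E^{2} - 1 = -1 + E^{2}$)
$\frac{469250}{O{\left(475 \right)}} + \frac{234498}{y{\left(692 \right)}} = \frac{469250}{-1 + 475^{2}} + \frac{234498}{- \frac{64}{7}} = \frac{469250}{-1 + 225625} + 234498 \left(- \frac{7}{64}\right) = \frac{469250}{225624} - \frac{820743}{32} = 469250 \cdot \frac{1}{225624} - \frac{820743}{32} = \frac{234625}{112812} - \frac{820743}{32} = - \frac{23145537829}{902496}$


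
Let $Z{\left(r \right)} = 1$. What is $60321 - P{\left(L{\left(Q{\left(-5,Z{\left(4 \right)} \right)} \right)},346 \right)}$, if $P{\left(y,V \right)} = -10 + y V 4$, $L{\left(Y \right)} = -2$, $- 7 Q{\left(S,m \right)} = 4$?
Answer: $63099$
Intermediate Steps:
$Q{\left(S,m \right)} = - \frac{4}{7}$ ($Q{\left(S,m \right)} = \left(- \frac{1}{7}\right) 4 = - \frac{4}{7}$)
$P{\left(y,V \right)} = -10 + 4 V y$ ($P{\left(y,V \right)} = -10 + V y 4 = -10 + 4 V y$)
$60321 - P{\left(L{\left(Q{\left(-5,Z{\left(4 \right)} \right)} \right)},346 \right)} = 60321 - \left(-10 + 4 \cdot 346 \left(-2\right)\right) = 60321 - \left(-10 - 2768\right) = 60321 - -2778 = 60321 + 2778 = 63099$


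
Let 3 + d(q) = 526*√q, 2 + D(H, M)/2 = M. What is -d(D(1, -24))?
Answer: 3 - 1052*I*√13 ≈ 3.0 - 3793.0*I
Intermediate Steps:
D(H, M) = -4 + 2*M
d(q) = -3 + 526*√q
-d(D(1, -24)) = -(-3 + 526*√(-4 + 2*(-24))) = -(-3 + 526*√(-4 - 48)) = -(-3 + 526*√(-52)) = -(-3 + 526*(2*I*√13)) = -(-3 + 1052*I*√13) = 3 - 1052*I*√13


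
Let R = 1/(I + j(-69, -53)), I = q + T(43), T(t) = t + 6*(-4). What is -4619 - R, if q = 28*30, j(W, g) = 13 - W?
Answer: -4346480/941 ≈ -4619.0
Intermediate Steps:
T(t) = -24 + t (T(t) = t - 24 = -24 + t)
q = 840
I = 859 (I = 840 + (-24 + 43) = 840 + 19 = 859)
R = 1/941 (R = 1/(859 + (13 - 1*(-69))) = 1/(859 + (13 + 69)) = 1/(859 + 82) = 1/941 ≈ 0.0010627)
-4619 - R = -4619 - 1*1/941 = -4619 - 1/941 = -4346480/941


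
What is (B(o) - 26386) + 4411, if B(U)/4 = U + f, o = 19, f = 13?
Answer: -21847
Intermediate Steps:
B(U) = 52 + 4*U (B(U) = 4*(U + 13) = 4*(13 + U) = 52 + 4*U)
(B(o) - 26386) + 4411 = ((52 + 4*19) - 26386) + 4411 = ((52 + 76) - 26386) + 4411 = (128 - 26386) + 4411 = -26258 + 4411 = -21847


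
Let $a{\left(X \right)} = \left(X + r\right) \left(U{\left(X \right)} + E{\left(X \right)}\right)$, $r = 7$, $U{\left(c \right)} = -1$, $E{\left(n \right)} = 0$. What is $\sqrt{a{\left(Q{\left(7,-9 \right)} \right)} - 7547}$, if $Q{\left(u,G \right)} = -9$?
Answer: $i \sqrt{7545} \approx 86.862 i$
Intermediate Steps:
$a{\left(X \right)} = -7 - X$ ($a{\left(X \right)} = \left(X + 7\right) \left(-1 + 0\right) = \left(7 + X\right) \left(-1\right) = -7 - X$)
$\sqrt{a{\left(Q{\left(7,-9 \right)} \right)} - 7547} = \sqrt{\left(-7 - -9\right) - 7547} = \sqrt{\left(-7 + 9\right) - 7547} = \sqrt{2 - 7547} = \sqrt{-7545} = i \sqrt{7545}$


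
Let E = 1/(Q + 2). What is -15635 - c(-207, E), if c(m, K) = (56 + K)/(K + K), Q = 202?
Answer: -42695/2 ≈ -21348.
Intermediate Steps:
E = 1/204 (E = 1/(202 + 2) = 1/204 ≈ 0.0049020)
c(m, K) = (56 + K)/(2*K) (c(m, K) = (56 + K)/((2*K)) = (56 + K)*(1/(2*K)) = (56 + K)/(2*K))
-15635 - c(-207, E) = -15635 - (56 + 1/204)/(2*1/204) = -15635 - 204*11425/(2*204) = -15635 - 1*11425/2 = -15635 - 11425/2 = -42695/2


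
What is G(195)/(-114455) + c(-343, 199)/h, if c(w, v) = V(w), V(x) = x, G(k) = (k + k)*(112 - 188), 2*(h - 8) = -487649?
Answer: 2906391650/11162407003 ≈ 0.26037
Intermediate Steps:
h = -487633/2 (h = 8 + (1/2)*(-487649) = 8 - 487649/2 = -487633/2 ≈ -2.4382e+5)
G(k) = -152*k (G(k) = (2*k)*(-76) = -152*k)
c(w, v) = w
G(195)/(-114455) + c(-343, 199)/h = -152*195/(-114455) - 343/(-487633/2) = -29640*(-1/114455) - 343*(-2/487633) = 5928/22891 + 686/487633 = 2906391650/11162407003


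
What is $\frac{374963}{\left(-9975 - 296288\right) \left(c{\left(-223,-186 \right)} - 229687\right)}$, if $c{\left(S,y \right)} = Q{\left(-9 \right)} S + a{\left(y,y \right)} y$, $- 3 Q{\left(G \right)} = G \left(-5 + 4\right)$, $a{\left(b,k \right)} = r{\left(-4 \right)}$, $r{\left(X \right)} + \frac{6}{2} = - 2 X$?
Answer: $\frac{374963}{70424564324} \approx 5.3243 \cdot 10^{-6}$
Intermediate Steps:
$r{\left(X \right)} = -3 - 2 X$
$a{\left(b,k \right)} = 5$ ($a{\left(b,k \right)} = -3 - -8 = -3 + 8 = 5$)
$Q{\left(G \right)} = \frac{G}{3}$ ($Q{\left(G \right)} = - \frac{G \left(-5 + 4\right)}{3} = - \frac{G \left(-1\right)}{3} = - \frac{\left(-1\right) G}{3} = \frac{G}{3}$)
$c{\left(S,y \right)} = - 3 S + 5 y$ ($c{\left(S,y \right)} = \frac{1}{3} \left(-9\right) S + 5 y = - 3 S + 5 y$)
$\frac{374963}{\left(-9975 - 296288\right) \left(c{\left(-223,-186 \right)} - 229687\right)} = \frac{374963}{\left(-9975 - 296288\right) \left(\left(\left(-3\right) \left(-223\right) + 5 \left(-186\right)\right) - 229687\right)} = \frac{374963}{\left(-306263\right) \left(\left(669 - 930\right) - 229687\right)} = \frac{374963}{\left(-306263\right) \left(-261 - 229687\right)} = \frac{374963}{\left(-306263\right) \left(-229948\right)} = \frac{374963}{70424564324}$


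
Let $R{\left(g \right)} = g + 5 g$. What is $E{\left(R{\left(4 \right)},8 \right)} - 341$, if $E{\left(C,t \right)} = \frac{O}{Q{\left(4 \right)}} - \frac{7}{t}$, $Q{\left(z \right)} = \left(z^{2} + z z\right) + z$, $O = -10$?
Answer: $- \frac{24635}{72} \approx -342.15$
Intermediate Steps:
$Q{\left(z \right)} = z + 2 z^{2}$ ($Q{\left(z \right)} = \left(z^{2} + z^{2}\right) + z = 2 z^{2} + z = z + 2 z^{2}$)
$R{\left(g \right)} = 6 g$
$E{\left(C,t \right)} = - \frac{5}{18} - \frac{7}{t}$ ($E{\left(C,t \right)} = - \frac{10}{4 \left(1 + 2 \cdot 4\right)} - \frac{7}{t} = - \frac{10}{4 \left(1 + 8\right)} - \frac{7}{t} = - \frac{10}{4 \cdot 9} - \frac{7}{t} = - \frac{10}{36} - \frac{7}{t} = \left(-10\right) \frac{1}{36} - \frac{7}{t} = - \frac{5}{18} - \frac{7}{t}$)
$E{\left(R{\left(4 \right)},8 \right)} - 341 = \left(- \frac{5}{18} - \frac{7}{8}\right) - 341 = - \frac{83}{72} - 341 = - \frac{24635}{72}$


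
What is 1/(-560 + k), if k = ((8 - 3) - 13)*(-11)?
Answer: -1/472 ≈ -0.0021186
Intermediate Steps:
k = 88 (k = (5 - 13)*(-11) = -8*(-11) = 88)
1/(-560 + k) = 1/(-560 + 88) = 1/(-472) = -1/472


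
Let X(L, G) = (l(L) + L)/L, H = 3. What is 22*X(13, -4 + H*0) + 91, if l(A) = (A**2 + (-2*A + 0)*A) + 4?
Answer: -2161/13 ≈ -166.23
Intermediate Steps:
l(A) = 4 - A**2 (l(A) = (A**2 + (-2*A)*A) + 4 = (A**2 - 2*A**2) + 4 = -A**2 + 4 = 4 - A**2)
X(L, G) = (4 + L - L**2)/L (X(L, G) = ((4 - L**2) + L)/L = (4 + L - L**2)/L)
22*X(13, -4 + H*0) + 91 = 22*(1 - 1*13 + 4/13) + 91 = 22*(1 - 13 + 4*(1/13)) + 91 = 22*(1 - 13 + 4/13) + 91 = 22*(-152/13) + 91 = -3344/13 + 91 = -2161/13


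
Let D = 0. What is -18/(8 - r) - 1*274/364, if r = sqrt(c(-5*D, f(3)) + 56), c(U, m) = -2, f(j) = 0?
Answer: -13789/910 - 27*sqrt(6)/5 ≈ -28.380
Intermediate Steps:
r = 3*sqrt(6) (r = sqrt(-2 + 56) = sqrt(54) = 3*sqrt(6) ≈ 7.3485)
-18/(8 - r) - 1*274/364 = -18/(8 - 3*sqrt(6)) - 1*274/364 = -18/(8 - 3*sqrt(6)) - 274*1/364 = -18/(8 - 3*sqrt(6)) - 137/182 = -137/182 - 18/(8 - 3*sqrt(6))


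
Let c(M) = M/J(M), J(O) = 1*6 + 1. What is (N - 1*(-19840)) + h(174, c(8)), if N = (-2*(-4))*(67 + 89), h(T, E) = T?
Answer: 21262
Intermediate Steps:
J(O) = 7 (J(O) = 6 + 1 = 7)
c(M) = M/7
N = 1248 (N = 8*156 = 1248)
(N - 1*(-19840)) + h(174, c(8)) = (1248 - 1*(-19840)) + 174 = (1248 + 19840) + 174 = 21088 + 174 = 21262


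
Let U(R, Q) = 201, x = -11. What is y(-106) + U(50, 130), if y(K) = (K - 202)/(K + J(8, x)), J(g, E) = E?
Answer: 23825/117 ≈ 203.63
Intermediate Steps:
y(K) = (-202 + K)/(-11 + K) (y(K) = (K - 202)/(K - 11) = (-202 + K)/(-11 + K))
y(-106) + U(50, 130) = (-202 - 106)/(-11 - 106) + 201 = -308/(-117) + 201 = -1/117*(-308) + 201 = 308/117 + 201 = 23825/117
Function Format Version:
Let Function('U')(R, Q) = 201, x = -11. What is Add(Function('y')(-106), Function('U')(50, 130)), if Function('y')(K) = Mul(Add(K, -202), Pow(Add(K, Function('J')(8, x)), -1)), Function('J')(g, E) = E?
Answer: Rational(23825, 117) ≈ 203.63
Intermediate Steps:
Function('y')(K) = Mul(Pow(Add(-11, K), -1), Add(-202, K)) (Function('y')(K) = Mul(Add(K, -202), Pow(Add(K, -11), -1)) = Mul(Add(-202, K), Pow(Add(-11, K), -1)) = Mul(Pow(Add(-11, K), -1), Add(-202, K)))
Add(Function('y')(-106), Function('U')(50, 130)) = Add(Mul(Pow(Add(-11, -106), -1), Add(-202, -106)), 201) = Add(Mul(Pow(-117, -1), -308), 201) = Add(Mul(Rational(-1, 117), -308), 201) = Add(Rational(308, 117), 201) = Rational(23825, 117)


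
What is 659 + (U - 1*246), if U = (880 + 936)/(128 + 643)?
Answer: 320239/771 ≈ 415.36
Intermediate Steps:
U = 1816/771 ≈ 2.3554
659 + (U - 1*246) = 659 + (1816/771 - 1*246) = 659 + (1816/771 - 246) = 659 - 187850/771 = 320239/771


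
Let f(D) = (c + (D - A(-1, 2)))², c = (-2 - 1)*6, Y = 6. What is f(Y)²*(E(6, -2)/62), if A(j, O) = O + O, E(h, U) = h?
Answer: 196608/31 ≈ 6342.2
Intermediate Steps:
A(j, O) = 2*O
c = -18 (c = -3*6 = -18)
f(D) = (-22 + D)² (f(D) = (-18 + (D - 2*2))² = (-18 + (D - 1*4))² = (-18 + (D - 4))² = (-18 + (-4 + D))² = (-22 + D)²)
f(Y)²*(E(6, -2)/62) = ((-22 + 6)²)²*(6/62) = ((-16)²)²*(6*(1/62)) = 256²*(3/31) = 65536*(3/31) = 196608/31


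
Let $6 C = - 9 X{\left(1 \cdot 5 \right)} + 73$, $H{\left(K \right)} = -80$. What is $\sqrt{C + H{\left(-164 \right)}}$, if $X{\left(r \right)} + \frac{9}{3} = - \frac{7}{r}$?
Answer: $\frac{i \sqrt{55110}}{30} \approx 7.8252 i$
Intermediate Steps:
$X{\left(r \right)} = -3 - \frac{7}{r}$
$C = \frac{563}{30}$ ($C = \frac{- 9 \left(-3 - \frac{7}{1 \cdot 5}\right) + 73}{6} = \frac{- 9 \left(-3 - \frac{7}{5}\right) + 73}{6} = \frac{\left(-9\right) \left(- \frac{22}{5}\right) + 73}{6} = \frac{\frac{198}{5} + 73}{6} = \frac{1}{6} \cdot \frac{563}{5} = \frac{563}{30} \approx 18.767$)
$\sqrt{C + H{\left(-164 \right)}} = \sqrt{\frac{563}{30} - 80} = \sqrt{- \frac{1837}{30}} = \frac{i \sqrt{55110}}{30}$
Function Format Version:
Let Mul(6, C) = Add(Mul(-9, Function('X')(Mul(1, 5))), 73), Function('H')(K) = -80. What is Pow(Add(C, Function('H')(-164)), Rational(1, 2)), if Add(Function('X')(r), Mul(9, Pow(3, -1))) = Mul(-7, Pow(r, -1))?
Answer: Mul(Rational(1, 30), I, Pow(55110, Rational(1, 2))) ≈ Mul(7.8252, I)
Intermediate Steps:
Function('X')(r) = Add(-3, Mul(-7, Pow(r, -1)))
C = Rational(563, 30) (C = Mul(Rational(1, 6), Add(Mul(-9, Add(-3, Mul(-7, Pow(Mul(1, 5), -1)))), 73)) = Mul(Rational(1, 6), Add(Mul(-9, Add(-3, Mul(-7, Pow(5, -1)))), 73)) = Mul(Rational(1, 6), Add(Mul(-9, Add(-3, Mul(-7, Rational(1, 5)))), 73)) = Mul(Rational(1, 6), Add(Mul(-9, Add(-3, Rational(-7, 5))), 73)) = Mul(Rational(1, 6), Add(Mul(-9, Rational(-22, 5)), 73)) = Mul(Rational(1, 6), Add(Rational(198, 5), 73)) = Mul(Rational(1, 6), Rational(563, 5)) = Rational(563, 30) ≈ 18.767)
Pow(Add(C, Function('H')(-164)), Rational(1, 2)) = Pow(Add(Rational(563, 30), -80), Rational(1, 2)) = Pow(Rational(-1837, 30), Rational(1, 2)) = Mul(Rational(1, 30), I, Pow(55110, Rational(1, 2)))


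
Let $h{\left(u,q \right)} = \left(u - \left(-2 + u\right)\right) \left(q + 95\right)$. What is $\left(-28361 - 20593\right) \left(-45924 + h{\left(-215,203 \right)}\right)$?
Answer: $2218986912$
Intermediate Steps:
$h{\left(u,q \right)} = 190 + 2 q$ ($h{\left(u,q \right)} = 2 \left(95 + q\right) = 190 + 2 q$)
$\left(-28361 - 20593\right) \left(-45924 + h{\left(-215,203 \right)}\right) = \left(-28361 - 20593\right) \left(-45924 + \left(190 + 2 \cdot 203\right)\right) = - 48954 \left(-45924 + \left(190 + 406\right)\right) = - 48954 \left(-45924 + 596\right) = \left(-48954\right) \left(-45328\right) = 2218986912$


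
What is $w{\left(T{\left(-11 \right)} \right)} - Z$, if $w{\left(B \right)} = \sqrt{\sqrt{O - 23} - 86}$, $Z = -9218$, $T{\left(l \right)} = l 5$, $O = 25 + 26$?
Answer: $9218 + \sqrt{-86 + 2 \sqrt{7}} \approx 9218.0 + 8.9838 i$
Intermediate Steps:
$O = 51$
$T{\left(l \right)} = 5 l$
$w{\left(B \right)} = \sqrt{-86 + 2 \sqrt{7}}$ ($w{\left(B \right)} = \sqrt{\sqrt{51 - 23} - 86} = \sqrt{\sqrt{28} - 86} = \sqrt{2 \sqrt{7} - 86} = \sqrt{-86 + 2 \sqrt{7}}$)
$w{\left(T{\left(-11 \right)} \right)} - Z = \sqrt{-86 + 2 \sqrt{7}} - -9218 = \sqrt{-86 + 2 \sqrt{7}} + 9218 = 9218 + \sqrt{-86 + 2 \sqrt{7}}$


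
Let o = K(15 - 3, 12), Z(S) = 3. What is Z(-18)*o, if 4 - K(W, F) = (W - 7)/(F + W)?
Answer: 91/8 ≈ 11.375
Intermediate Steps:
K(W, F) = 4 - (-7 + W)/(F + W) (K(W, F) = 4 - (W - 7)/(F + W) = 4 - (-7 + W)/(F + W))
o = 91/24 (o = (7 + 3*(15 - 3) + 4*12)/(12 + (15 - 3)) = (7 + 3*12 + 48)/(12 + 12) = (7 + 36 + 48)/24 = (1/24)*91 = 91/24 ≈ 3.7917)
Z(-18)*o = 3*(91/24) = 91/8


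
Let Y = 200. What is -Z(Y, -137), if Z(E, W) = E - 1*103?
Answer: -97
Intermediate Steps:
Z(E, W) = -103 + E (Z(E, W) = E - 103 = -103 + E)
-Z(Y, -137) = -(-103 + 200) = -1*97 = -97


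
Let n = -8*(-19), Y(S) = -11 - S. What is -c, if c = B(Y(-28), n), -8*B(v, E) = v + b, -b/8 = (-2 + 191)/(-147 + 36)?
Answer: 1133/296 ≈ 3.8277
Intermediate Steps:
b = 504/37 (b = -8*(-2 + 191)/(-147 + 36) = -1512/(-111) = -1512*(-1)/111 = -8*(-63/37) = 504/37 ≈ 13.622)
n = 152
B(v, E) = -63/37 - v/8 (B(v, E) = -(v + 504/37)/8 = -(504/37 + v)/8 = -63/37 - v/8)
c = -1133/296 (c = -63/37 - (-11 - 1*(-28))/8 = -63/37 - (-11 + 28)/8 = -63/37 - ⅛*17 = -63/37 - 17/8 = -1133/296 ≈ -3.8277)
-c = -1*(-1133/296) = 1133/296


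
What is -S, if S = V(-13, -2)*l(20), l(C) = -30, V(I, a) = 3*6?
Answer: 540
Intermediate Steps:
V(I, a) = 18
S = -540 (S = 18*(-30) = -540)
-S = -1*(-540) = 540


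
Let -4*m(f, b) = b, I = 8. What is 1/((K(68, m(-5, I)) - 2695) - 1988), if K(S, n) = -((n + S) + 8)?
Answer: -1/4757 ≈ -0.00021022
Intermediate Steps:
m(f, b) = -b/4
K(S, n) = -8 - S - n (K(S, n) = -((S + n) + 8) = -(8 + S + n) = -8 - S - n)
1/((K(68, m(-5, I)) - 2695) - 1988) = 1/(((-8 - 1*68 - (-1)*8/4) - 2695) - 1988) = 1/(((-8 - 68 - 1*(-2)) - 2695) - 1988) = 1/(((-8 - 68 + 2) - 2695) - 1988) = 1/((-74 - 2695) - 1988) = 1/(-2769 - 1988) = 1/(-4757) = -1/4757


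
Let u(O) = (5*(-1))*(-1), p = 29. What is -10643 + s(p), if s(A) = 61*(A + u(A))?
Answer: -8569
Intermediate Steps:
u(O) = 5 (u(O) = -5*(-1) = 5)
s(A) = 305 + 61*A (s(A) = 61*(A + 5) = 61*(5 + A) = 305 + 61*A)
-10643 + s(p) = -10643 + (305 + 61*29) = -10643 + (305 + 1769) = -10643 + 2074 = -8569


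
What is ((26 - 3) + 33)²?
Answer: 3136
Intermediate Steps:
((26 - 3) + 33)² = (23 + 33)² = 56² = 3136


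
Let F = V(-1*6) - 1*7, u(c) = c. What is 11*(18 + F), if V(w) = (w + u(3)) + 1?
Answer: 99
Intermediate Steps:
V(w) = 4 + w (V(w) = (w + 3) + 1 = (3 + w) + 1 = 4 + w)
F = -9 (F = (4 - 1*6) - 1*7 = (4 - 6) - 7 = -2 - 7 = -9)
11*(18 + F) = 11*(18 - 9) = 11*9 = 99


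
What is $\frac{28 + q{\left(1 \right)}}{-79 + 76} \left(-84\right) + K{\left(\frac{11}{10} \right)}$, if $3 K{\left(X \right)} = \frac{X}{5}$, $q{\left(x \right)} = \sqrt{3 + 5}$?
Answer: $\frac{117611}{150} + 56 \sqrt{2} \approx 863.27$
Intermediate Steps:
$q{\left(x \right)} = 2 \sqrt{2}$ ($q{\left(x \right)} = \sqrt{8} = 2 \sqrt{2}$)
$K{\left(X \right)} = \frac{X}{15}$ ($K{\left(X \right)} = \frac{X \frac{1}{5}}{3} = \frac{\frac{1}{5} X}{3} = \frac{X}{15}$)
$\frac{28 + q{\left(1 \right)}}{-79 + 76} \left(-84\right) + K{\left(\frac{11}{10} \right)} = \frac{28 + 2 \sqrt{2}}{-79 + 76} \left(-84\right) + \frac{11 \cdot \frac{1}{10}}{15} = \frac{28 + 2 \sqrt{2}}{-3} \left(-84\right) + \frac{11 \cdot \frac{1}{10}}{15} = \left(28 + 2 \sqrt{2}\right) \left(- \frac{1}{3}\right) \left(-84\right) + \frac{1}{15} \cdot \frac{11}{10} = \left(- \frac{28}{3} - \frac{2 \sqrt{2}}{3}\right) \left(-84\right) + \frac{11}{150} = \left(784 + 56 \sqrt{2}\right) + \frac{11}{150} = \frac{117611}{150} + 56 \sqrt{2}$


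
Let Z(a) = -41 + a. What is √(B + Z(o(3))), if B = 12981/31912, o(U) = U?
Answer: 5*I*√382840286/15956 ≈ 6.1313*I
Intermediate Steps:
B = 12981/31912 (B = 12981*(1/31912) = 12981/31912 ≈ 0.40677)
√(B + Z(o(3))) = √(12981/31912 + (-41 + 3)) = √(12981/31912 - 38) = √(-1199675/31912) = 5*I*√382840286/15956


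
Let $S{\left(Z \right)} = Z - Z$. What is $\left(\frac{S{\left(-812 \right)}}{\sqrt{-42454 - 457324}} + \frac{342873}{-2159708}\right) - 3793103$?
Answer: $- \frac{8191995236797}{2159708} \approx -3.7931 \cdot 10^{6}$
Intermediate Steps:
$S{\left(Z \right)} = 0$
$\left(\frac{S{\left(-812 \right)}}{\sqrt{-42454 - 457324}} + \frac{342873}{-2159708}\right) - 3793103 = \left(\frac{0}{\sqrt{-42454 - 457324}} + \frac{342873}{-2159708}\right) - 3793103 = \left(\frac{0}{\sqrt{-499778}} + 342873 \left(- \frac{1}{2159708}\right)\right) - 3793103 = \left(\frac{0}{i \sqrt{499778}} - \frac{342873}{2159708}\right) - 3793103 = \left(0 \left(- \frac{i \sqrt{499778}}{499778}\right) - \frac{342873}{2159708}\right) - 3793103 = \left(0 - \frac{342873}{2159708}\right) - 3793103 = - \frac{342873}{2159708} - 3793103 = - \frac{8191995236797}{2159708}$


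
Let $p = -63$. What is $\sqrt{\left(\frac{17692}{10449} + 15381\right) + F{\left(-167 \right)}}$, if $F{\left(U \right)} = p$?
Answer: $\frac{\sqrt{20649736146}}{1161} \approx 123.77$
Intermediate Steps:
$F{\left(U \right)} = -63$
$\sqrt{\left(\frac{17692}{10449} + 15381\right) + F{\left(-167 \right)}} = \sqrt{\left(\frac{17692}{10449} + 15381\right) - 63} = \sqrt{\frac{160733761}{10449} - 63} = \sqrt{\frac{160075474}{10449}} = \frac{\sqrt{20649736146}}{1161}$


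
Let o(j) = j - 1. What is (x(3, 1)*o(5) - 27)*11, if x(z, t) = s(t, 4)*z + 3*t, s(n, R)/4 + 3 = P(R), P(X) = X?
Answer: 363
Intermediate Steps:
s(n, R) = -12 + 4*R
o(j) = -1 + j
x(z, t) = 3*t + 4*z (x(z, t) = (-12 + 4*4)*z + 3*t = (-12 + 16)*z + 3*t = 4*z + 3*t = 3*t + 4*z)
(x(3, 1)*o(5) - 27)*11 = ((3*1 + 4*3)*(-1 + 5) - 27)*11 = ((3 + 12)*4 - 27)*11 = (15*4 - 27)*11 = (60 - 27)*11 = 33*11 = 363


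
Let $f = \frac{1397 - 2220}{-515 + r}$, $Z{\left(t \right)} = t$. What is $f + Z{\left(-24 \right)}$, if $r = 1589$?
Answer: $- \frac{26599}{1074} \approx -24.766$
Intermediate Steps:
$f = - \frac{823}{1074}$ ($f = \frac{1397 - 2220}{-515 + 1589} = - \frac{823}{1074} \approx -0.76629$)
$f + Z{\left(-24 \right)} = - \frac{823}{1074} - 24 = - \frac{26599}{1074}$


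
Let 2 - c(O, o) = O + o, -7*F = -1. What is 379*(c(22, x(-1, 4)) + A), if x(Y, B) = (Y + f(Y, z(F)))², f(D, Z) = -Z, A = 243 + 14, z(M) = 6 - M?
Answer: 3528111/49 ≈ 72002.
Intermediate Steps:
F = ⅐ (F = -⅐*(-1) = ⅐ ≈ 0.14286)
A = 257
x(Y, B) = (-41/7 + Y)² (x(Y, B) = (Y - (6 - 1*⅐))² = (Y - (6 - ⅐))² = (Y - 1*41/7)² = (Y - 41/7)² = (-41/7 + Y)²)
c(O, o) = 2 - O - o (c(O, o) = 2 - (O + o) = 2 + (-O - o) = 2 - O - o)
379*(c(22, x(-1, 4)) + A) = 379*((2 - 1*22 - (-41 + 7*(-1))²/49) + 257) = 379*((2 - 22 - (-41 - 7)²/49) + 257) = 379*((2 - 22 - (-48)²/49) + 257) = 379*((2 - 22 - 2304/49) + 257) = 379*(-3284/49 + 257) = 379*(9309/49) = 3528111/49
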